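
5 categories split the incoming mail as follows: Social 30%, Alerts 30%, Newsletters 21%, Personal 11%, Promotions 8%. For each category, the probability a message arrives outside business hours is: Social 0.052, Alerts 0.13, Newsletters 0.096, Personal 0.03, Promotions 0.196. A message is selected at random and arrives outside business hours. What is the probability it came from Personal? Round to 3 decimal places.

0.035

By Bayes' rule, posterior ∝ prior × likelihood:
  Social: 0.3 × 0.052 = 0.0156
  Alerts: 0.3 × 0.13 = 0.039
  Newsletters: 0.21 × 0.096 = 0.02016
  Personal: 0.11 × 0.03 = 0.0033
  Promotions: 0.08 × 0.196 = 0.01568
Sum = 0.09374.
P(Personal | evidence) = 0.0033 / 0.09374 ≈ 0.035.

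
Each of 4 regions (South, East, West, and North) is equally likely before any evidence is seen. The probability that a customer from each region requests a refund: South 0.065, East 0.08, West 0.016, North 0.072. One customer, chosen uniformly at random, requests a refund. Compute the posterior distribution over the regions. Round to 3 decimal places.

South 0.279, East 0.343, West 0.069, North 0.309

With a uniform prior (1/4 each), posterior ∝ likelihood:
  South: 0.065
  East: 0.08
  West: 0.016
  North: 0.072
Total = 0.233.
P(South | refund) = 0.065/0.233 ≈ 0.279
P(East | refund) = 0.08/0.233 ≈ 0.343
P(West | refund) = 0.016/0.233 ≈ 0.069
P(North | refund) = 0.072/0.233 ≈ 0.309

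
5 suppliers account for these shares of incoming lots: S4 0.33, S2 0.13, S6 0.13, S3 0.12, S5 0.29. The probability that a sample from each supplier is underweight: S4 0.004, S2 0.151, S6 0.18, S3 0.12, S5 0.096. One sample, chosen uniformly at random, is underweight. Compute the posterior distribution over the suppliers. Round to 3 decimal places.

S4 0.015, S2 0.227, S6 0.270, S3 0.166, S5 0.322

Compute prior × likelihood for every hypothesis:
  S4: 0.33 × 0.004 = 0.00132
  S2: 0.13 × 0.151 = 0.01963
  S6: 0.13 × 0.18 = 0.0234
  S3: 0.12 × 0.12 = 0.0144
  S5: 0.29 × 0.096 = 0.02784
Normalizing constant = 0.08659.
P(S4 | underweight) = 0.00132/0.08659 ≈ 0.015
P(S2 | underweight) = 0.01963/0.08659 ≈ 0.227
P(S6 | underweight) = 0.0234/0.08659 ≈ 0.270
P(S3 | underweight) = 0.0144/0.08659 ≈ 0.166
P(S5 | underweight) = 0.02784/0.08659 ≈ 0.322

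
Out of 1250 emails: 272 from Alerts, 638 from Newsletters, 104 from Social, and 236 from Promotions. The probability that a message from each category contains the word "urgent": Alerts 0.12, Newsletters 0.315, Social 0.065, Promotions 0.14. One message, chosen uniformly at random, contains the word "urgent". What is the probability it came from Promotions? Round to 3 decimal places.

0.121

Unnormalized posteriors (prior × likelihood):
  Alerts: 0.2176 × 0.12 = 0.026112
  Newsletters: 0.5104 × 0.315 = 0.160776
  Social: 0.0832 × 0.065 = 0.005408
  Promotions: 0.1888 × 0.14 = 0.026432
Sum = 0.218728.
P(Promotions | evidence) = 0.026432 / 0.218728 ≈ 0.121.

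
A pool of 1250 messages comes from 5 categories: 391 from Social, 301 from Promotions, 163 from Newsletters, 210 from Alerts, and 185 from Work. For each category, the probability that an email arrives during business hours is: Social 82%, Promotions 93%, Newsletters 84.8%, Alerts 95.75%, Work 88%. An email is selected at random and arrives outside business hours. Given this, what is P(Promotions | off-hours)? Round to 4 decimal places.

Taking complements, P(off-hours | each) = Social 0.18, Promotions 0.07, Newsletters 0.152, Alerts 0.0425, Work 0.12.
Prior × likelihood for each hypothesis:
  Social: 0.3128 × 0.18 = 0.056304
  Promotions: 0.2408 × 0.07 = 0.016856
  Newsletters: 0.1304 × 0.152 = 0.0198208
  Alerts: 0.168 × 0.0425 = 0.00714
  Work: 0.148 × 0.12 = 0.01776
Sum = 0.1178808.
P(Promotions | evidence) = 0.016856 / 0.1178808 ≈ 0.1430.

0.1430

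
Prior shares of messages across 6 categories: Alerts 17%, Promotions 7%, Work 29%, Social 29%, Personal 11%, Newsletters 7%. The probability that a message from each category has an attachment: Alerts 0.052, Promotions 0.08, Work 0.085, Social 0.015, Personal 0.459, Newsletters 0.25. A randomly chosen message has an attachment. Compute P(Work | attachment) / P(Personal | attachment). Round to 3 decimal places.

0.488

Prior × likelihood for each hypothesis:
  Alerts: 0.17 × 0.052 = 0.00884
  Promotions: 0.07 × 0.08 = 0.0056
  Work: 0.29 × 0.085 = 0.02465
  Social: 0.29 × 0.015 = 0.00435
  Personal: 0.11 × 0.459 = 0.05049
  Newsletters: 0.07 × 0.25 = 0.0175
Normalizing constant = 0.11143.
The ratio is 0.02465 / 0.05049 (the normalizer cancels) = 0.488.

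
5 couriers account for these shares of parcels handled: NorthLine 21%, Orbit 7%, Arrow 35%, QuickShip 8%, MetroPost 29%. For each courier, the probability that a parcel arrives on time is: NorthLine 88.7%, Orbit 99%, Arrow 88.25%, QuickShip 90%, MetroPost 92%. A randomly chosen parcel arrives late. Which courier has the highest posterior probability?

Arrow

Taking complements, P(late | each) = NorthLine 0.113, Orbit 0.01, Arrow 0.1175, QuickShip 0.1, MetroPost 0.08.
Prior × likelihood for each hypothesis:
  NorthLine: 0.21 × 0.113 = 0.02373
  Orbit: 0.07 × 0.01 = 0.0007
  Arrow: 0.35 × 0.1175 = 0.041125
  QuickShip: 0.08 × 0.1 = 0.008
  MetroPost: 0.29 × 0.08 = 0.0232
Normalizing constant = 0.096755.
Largest term belongs to Arrow, so Arrow is most probable.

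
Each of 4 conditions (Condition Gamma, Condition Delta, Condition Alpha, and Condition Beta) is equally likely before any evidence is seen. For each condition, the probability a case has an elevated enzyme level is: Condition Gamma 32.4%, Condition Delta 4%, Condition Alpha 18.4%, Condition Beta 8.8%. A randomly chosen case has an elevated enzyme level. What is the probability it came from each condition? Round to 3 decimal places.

Condition Gamma 0.509, Condition Delta 0.063, Condition Alpha 0.289, Condition Beta 0.138

Since the prior is uniform, the posterior is proportional to the likelihood:
  Condition Gamma: 0.324
  Condition Delta: 0.04
  Condition Alpha: 0.184
  Condition Beta: 0.088
Total = 0.636.
P(Condition Gamma | elevated) = 0.324/0.636 ≈ 0.509
P(Condition Delta | elevated) = 0.04/0.636 ≈ 0.063
P(Condition Alpha | elevated) = 0.184/0.636 ≈ 0.289
P(Condition Beta | elevated) = 0.088/0.636 ≈ 0.138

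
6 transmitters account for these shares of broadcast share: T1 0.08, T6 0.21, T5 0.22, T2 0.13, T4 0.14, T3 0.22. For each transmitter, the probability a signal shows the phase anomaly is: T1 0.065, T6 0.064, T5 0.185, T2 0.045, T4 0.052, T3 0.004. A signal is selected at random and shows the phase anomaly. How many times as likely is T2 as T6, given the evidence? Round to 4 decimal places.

Prior × likelihood for each hypothesis:
  T1: 0.08 × 0.065 = 0.0052
  T6: 0.21 × 0.064 = 0.01344
  T5: 0.22 × 0.185 = 0.0407
  T2: 0.13 × 0.045 = 0.00585
  T4: 0.14 × 0.052 = 0.00728
  T3: 0.22 × 0.004 = 0.00088
Total = 0.07335.
The ratio is 0.00585 / 0.01344 (the normalizer cancels) = 0.4353.

0.4353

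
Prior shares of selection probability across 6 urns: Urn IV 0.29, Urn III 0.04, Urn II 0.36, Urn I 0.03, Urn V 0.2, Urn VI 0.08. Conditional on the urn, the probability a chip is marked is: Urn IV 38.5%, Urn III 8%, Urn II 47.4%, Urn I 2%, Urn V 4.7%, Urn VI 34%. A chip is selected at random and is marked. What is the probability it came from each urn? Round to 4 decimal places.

Unnormalized posteriors (prior × likelihood):
  Urn IV: 0.29 × 0.385 = 0.11165
  Urn III: 0.04 × 0.08 = 0.0032
  Urn II: 0.36 × 0.474 = 0.17064
  Urn I: 0.03 × 0.02 = 0.0006
  Urn V: 0.2 × 0.047 = 0.0094
  Urn VI: 0.08 × 0.34 = 0.0272
Normalizing constant = 0.32269.
P(Urn IV | marked) = 0.11165/0.32269 ≈ 0.3460
P(Urn III | marked) = 0.0032/0.32269 ≈ 0.0099
P(Urn II | marked) = 0.17064/0.32269 ≈ 0.5288
P(Urn I | marked) = 0.0006/0.32269 ≈ 0.0019
P(Urn V | marked) = 0.0094/0.32269 ≈ 0.0291
P(Urn VI | marked) = 0.0272/0.32269 ≈ 0.0843

Urn IV 0.3460, Urn III 0.0099, Urn II 0.5288, Urn I 0.0019, Urn V 0.0291, Urn VI 0.0843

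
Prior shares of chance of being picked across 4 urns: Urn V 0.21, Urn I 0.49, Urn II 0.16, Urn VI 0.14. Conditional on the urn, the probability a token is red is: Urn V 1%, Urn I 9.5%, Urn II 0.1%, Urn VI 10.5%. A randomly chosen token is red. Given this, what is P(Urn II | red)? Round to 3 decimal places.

Unnormalized posteriors (prior × likelihood):
  Urn V: 0.21 × 0.01 = 0.0021
  Urn I: 0.49 × 0.095 = 0.04655
  Urn II: 0.16 × 0.001 = 0.00016
  Urn VI: 0.14 × 0.105 = 0.0147
Sum = 0.06351.
P(Urn II | evidence) = 0.00016 / 0.06351 ≈ 0.003.

0.003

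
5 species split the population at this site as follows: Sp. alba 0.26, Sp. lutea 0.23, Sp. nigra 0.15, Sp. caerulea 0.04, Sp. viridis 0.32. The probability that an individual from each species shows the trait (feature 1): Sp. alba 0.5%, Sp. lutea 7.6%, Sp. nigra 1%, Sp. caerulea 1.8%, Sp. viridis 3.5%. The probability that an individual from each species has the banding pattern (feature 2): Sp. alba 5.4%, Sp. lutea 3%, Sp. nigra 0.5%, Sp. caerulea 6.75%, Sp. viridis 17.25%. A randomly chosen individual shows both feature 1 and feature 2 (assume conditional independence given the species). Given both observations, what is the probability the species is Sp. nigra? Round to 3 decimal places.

Compute prior × likelihood for every hypothesis:
  Sp. alba: 0.26 × 0.005 × 0.054 = 0.0000702
  Sp. lutea: 0.23 × 0.076 × 0.03 = 0.0005244
  Sp. nigra: 0.15 × 0.01 × 0.005 = 0.0000075
  Sp. caerulea: 0.04 × 0.018 × 0.0675 = 0.0000486
  Sp. viridis: 0.32 × 0.035 × 0.1725 = 0.001932
Total = 0.0025827.
P(Sp. nigra | evidence) = 0.0000075 / 0.0025827 ≈ 0.003.

0.003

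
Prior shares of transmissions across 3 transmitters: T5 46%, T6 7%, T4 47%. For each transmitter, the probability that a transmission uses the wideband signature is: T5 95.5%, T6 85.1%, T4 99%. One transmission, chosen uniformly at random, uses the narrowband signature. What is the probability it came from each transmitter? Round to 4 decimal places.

Taking complements, P(narrowband | each) = T5 0.045, T6 0.149, T4 0.01.
Unnormalized posteriors (prior × likelihood):
  T5: 0.46 × 0.045 = 0.0207
  T6: 0.07 × 0.149 = 0.01043
  T4: 0.47 × 0.01 = 0.0047
Normalizing constant = 0.03583.
P(T5 | narrowband) = 0.0207/0.03583 ≈ 0.5777
P(T6 | narrowband) = 0.01043/0.03583 ≈ 0.2911
P(T4 | narrowband) = 0.0047/0.03583 ≈ 0.1312

T5 0.5777, T6 0.2911, T4 0.1312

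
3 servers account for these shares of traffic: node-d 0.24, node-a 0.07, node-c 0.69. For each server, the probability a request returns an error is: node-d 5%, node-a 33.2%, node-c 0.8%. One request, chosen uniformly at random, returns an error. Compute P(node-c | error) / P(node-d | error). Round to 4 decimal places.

Compute prior × likelihood for every hypothesis:
  node-d: 0.24 × 0.05 = 0.012
  node-a: 0.07 × 0.332 = 0.02324
  node-c: 0.69 × 0.008 = 0.00552
Total = 0.04076.
The ratio is 0.00552 / 0.012 (the normalizer cancels) = 0.4600.

0.4600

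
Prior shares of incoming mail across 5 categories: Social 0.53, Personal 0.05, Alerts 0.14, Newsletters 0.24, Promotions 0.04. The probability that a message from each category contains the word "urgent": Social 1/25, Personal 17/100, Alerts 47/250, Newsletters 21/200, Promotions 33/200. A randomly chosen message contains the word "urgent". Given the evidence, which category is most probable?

Alerts

Unnormalized posteriors (prior × likelihood):
  Social: 0.53 × 0.04 = 0.0212
  Personal: 0.05 × 0.17 = 0.0085
  Alerts: 0.14 × 0.188 = 0.02632
  Newsletters: 0.24 × 0.105 = 0.0252
  Promotions: 0.04 × 0.165 = 0.0066
Normalizing constant = 0.08782.
Largest term belongs to Alerts, so Alerts is most probable.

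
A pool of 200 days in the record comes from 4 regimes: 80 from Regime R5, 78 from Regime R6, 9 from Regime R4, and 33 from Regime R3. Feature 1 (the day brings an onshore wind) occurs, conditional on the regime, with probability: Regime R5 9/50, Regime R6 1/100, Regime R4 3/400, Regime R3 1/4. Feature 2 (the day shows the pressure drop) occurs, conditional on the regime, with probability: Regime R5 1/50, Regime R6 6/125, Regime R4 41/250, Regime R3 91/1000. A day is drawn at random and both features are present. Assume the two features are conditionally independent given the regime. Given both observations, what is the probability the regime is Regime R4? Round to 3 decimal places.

Prior × likelihood for each hypothesis:
  Regime R5: 0.4 × 0.18 × 0.02 = 0.00144
  Regime R6: 0.39 × 0.01 × 0.048 = 0.0001872
  Regime R4: 0.045 × 0.0075 × 0.164 = 0.00005535
  Regime R3: 0.165 × 0.25 × 0.091 = 0.00375375
Total = 0.0054363.
P(Regime R4 | evidence) = 0.00005535 / 0.0054363 ≈ 0.010.

0.010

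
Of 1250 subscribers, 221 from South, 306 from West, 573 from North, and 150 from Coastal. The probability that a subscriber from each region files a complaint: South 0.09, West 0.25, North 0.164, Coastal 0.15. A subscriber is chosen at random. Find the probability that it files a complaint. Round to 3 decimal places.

0.170

By Bayes' rule, posterior ∝ prior × likelihood:
  South: 0.1768 × 0.09 = 0.015912
  West: 0.2448 × 0.25 = 0.0612
  North: 0.4584 × 0.164 = 0.0751776
  Coastal: 0.12 × 0.15 = 0.018
P(complaint) = 0.015912 + 0.0612 + 0.0751776 + 0.018 = 0.1702896 → 0.170.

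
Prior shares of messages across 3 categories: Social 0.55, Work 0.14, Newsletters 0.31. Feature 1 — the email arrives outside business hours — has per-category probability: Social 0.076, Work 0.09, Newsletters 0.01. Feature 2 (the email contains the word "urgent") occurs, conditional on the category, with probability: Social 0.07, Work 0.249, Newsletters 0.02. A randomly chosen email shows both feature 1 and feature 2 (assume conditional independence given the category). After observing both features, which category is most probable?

By Bayes' rule, posterior ∝ prior × likelihood:
  Social: 0.55 × 0.076 × 0.07 = 0.002926
  Work: 0.14 × 0.09 × 0.249 = 0.0031374
  Newsletters: 0.31 × 0.01 × 0.02 = 0.000062
Sum = 0.0061254.
Largest term belongs to Work, so Work is most probable.

Work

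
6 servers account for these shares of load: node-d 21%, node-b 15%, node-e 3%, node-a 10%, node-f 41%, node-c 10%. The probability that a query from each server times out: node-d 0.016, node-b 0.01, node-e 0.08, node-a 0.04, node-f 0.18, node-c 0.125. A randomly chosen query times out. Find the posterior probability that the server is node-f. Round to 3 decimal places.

0.756

Compute prior × likelihood for every hypothesis:
  node-d: 0.21 × 0.016 = 0.00336
  node-b: 0.15 × 0.01 = 0.0015
  node-e: 0.03 × 0.08 = 0.0024
  node-a: 0.1 × 0.04 = 0.004
  node-f: 0.41 × 0.18 = 0.0738
  node-c: 0.1 × 0.125 = 0.0125
Total = 0.09756.
P(node-f | evidence) = 0.0738 / 0.09756 ≈ 0.756.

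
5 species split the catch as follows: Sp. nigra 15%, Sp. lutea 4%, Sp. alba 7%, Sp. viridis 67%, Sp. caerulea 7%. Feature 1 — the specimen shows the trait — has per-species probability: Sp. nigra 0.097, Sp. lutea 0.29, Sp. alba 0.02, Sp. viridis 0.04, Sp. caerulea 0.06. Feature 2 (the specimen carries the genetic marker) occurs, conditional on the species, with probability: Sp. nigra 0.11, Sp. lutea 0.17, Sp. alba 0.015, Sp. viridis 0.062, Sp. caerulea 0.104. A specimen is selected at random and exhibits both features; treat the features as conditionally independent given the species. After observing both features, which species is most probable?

Sp. lutea

By Bayes' rule, posterior ∝ prior × likelihood:
  Sp. nigra: 0.15 × 0.097 × 0.11 = 0.0016005
  Sp. lutea: 0.04 × 0.29 × 0.17 = 0.001972
  Sp. alba: 0.07 × 0.02 × 0.015 = 0.000021
  Sp. viridis: 0.67 × 0.04 × 0.062 = 0.0016616
  Sp. caerulea: 0.07 × 0.06 × 0.104 = 0.0004368
Total = 0.0056919.
Largest term belongs to Sp. lutea, so Sp. lutea is most probable.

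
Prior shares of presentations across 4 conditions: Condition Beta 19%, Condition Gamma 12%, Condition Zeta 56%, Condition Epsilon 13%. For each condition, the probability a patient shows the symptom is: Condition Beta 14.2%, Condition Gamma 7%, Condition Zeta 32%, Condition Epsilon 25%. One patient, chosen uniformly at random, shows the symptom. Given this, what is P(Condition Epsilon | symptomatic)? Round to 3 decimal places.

Unnormalized posteriors (prior × likelihood):
  Condition Beta: 0.19 × 0.142 = 0.02698
  Condition Gamma: 0.12 × 0.07 = 0.0084
  Condition Zeta: 0.56 × 0.32 = 0.1792
  Condition Epsilon: 0.13 × 0.25 = 0.0325
Normalizing constant = 0.24708.
P(Condition Epsilon | evidence) = 0.0325 / 0.24708 ≈ 0.132.

0.132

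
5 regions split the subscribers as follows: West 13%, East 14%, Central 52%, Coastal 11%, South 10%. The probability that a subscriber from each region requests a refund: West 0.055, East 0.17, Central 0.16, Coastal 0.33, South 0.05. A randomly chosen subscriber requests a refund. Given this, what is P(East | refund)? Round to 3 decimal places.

0.153

Unnormalized posteriors (prior × likelihood):
  West: 0.13 × 0.055 = 0.00715
  East: 0.14 × 0.17 = 0.0238
  Central: 0.52 × 0.16 = 0.0832
  Coastal: 0.11 × 0.33 = 0.0363
  South: 0.1 × 0.05 = 0.005
Sum = 0.15545.
P(East | evidence) = 0.0238 / 0.15545 ≈ 0.153.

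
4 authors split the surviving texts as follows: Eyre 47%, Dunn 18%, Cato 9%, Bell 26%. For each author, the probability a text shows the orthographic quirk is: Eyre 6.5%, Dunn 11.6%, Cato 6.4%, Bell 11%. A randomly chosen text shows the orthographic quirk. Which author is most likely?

Unnormalized posteriors (prior × likelihood):
  Eyre: 0.47 × 0.065 = 0.03055
  Dunn: 0.18 × 0.116 = 0.02088
  Cato: 0.09 × 0.064 = 0.00576
  Bell: 0.26 × 0.11 = 0.0286
Sum = 0.08579.
Largest term belongs to Eyre, so Eyre is most probable.

Eyre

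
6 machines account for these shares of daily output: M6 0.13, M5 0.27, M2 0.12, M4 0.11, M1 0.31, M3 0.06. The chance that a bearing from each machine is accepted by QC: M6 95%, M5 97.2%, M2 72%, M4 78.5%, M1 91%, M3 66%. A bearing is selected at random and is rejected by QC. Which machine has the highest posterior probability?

Taking complements, P(rejected | each) = M6 0.05, M5 0.028, M2 0.28, M4 0.215, M1 0.09, M3 0.34.
Prior × likelihood for each hypothesis:
  M6: 0.13 × 0.05 = 0.0065
  M5: 0.27 × 0.028 = 0.00756
  M2: 0.12 × 0.28 = 0.0336
  M4: 0.11 × 0.215 = 0.02365
  M1: 0.31 × 0.09 = 0.0279
  M3: 0.06 × 0.34 = 0.0204
Normalizing constant = 0.11961.
Largest term belongs to M2, so M2 is most probable.

M2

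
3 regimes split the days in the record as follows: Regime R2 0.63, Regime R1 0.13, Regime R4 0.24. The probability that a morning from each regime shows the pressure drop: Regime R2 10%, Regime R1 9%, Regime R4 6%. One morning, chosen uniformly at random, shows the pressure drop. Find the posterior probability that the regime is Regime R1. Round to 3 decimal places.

Unnormalized posteriors (prior × likelihood):
  Regime R2: 0.63 × 0.1 = 0.063
  Regime R1: 0.13 × 0.09 = 0.0117
  Regime R4: 0.24 × 0.06 = 0.0144
Sum = 0.0891.
P(Regime R1 | evidence) = 0.0117 / 0.0891 ≈ 0.131.

0.131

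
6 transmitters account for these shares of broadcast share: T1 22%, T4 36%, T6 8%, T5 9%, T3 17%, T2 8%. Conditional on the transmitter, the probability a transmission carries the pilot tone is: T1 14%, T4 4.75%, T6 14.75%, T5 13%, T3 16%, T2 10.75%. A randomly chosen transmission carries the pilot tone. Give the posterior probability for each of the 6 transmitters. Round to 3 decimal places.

Unnormalized posteriors (prior × likelihood):
  T1: 0.22 × 0.14 = 0.0308
  T4: 0.36 × 0.0475 = 0.0171
  T6: 0.08 × 0.1475 = 0.0118
  T5: 0.09 × 0.13 = 0.0117
  T3: 0.17 × 0.16 = 0.0272
  T2: 0.08 × 0.1075 = 0.0086
Total = 0.1072.
P(T1 | pilot) = 0.0308/0.1072 ≈ 0.287
P(T4 | pilot) = 0.0171/0.1072 ≈ 0.160
P(T6 | pilot) = 0.0118/0.1072 ≈ 0.110
P(T5 | pilot) = 0.0117/0.1072 ≈ 0.109
P(T3 | pilot) = 0.0272/0.1072 ≈ 0.254
P(T2 | pilot) = 0.0086/0.1072 ≈ 0.080
(Check: 0.287+0.160+0.110+0.109+0.254+0.080 = 1.000.)

T1 0.287, T4 0.160, T6 0.110, T5 0.109, T3 0.254, T2 0.080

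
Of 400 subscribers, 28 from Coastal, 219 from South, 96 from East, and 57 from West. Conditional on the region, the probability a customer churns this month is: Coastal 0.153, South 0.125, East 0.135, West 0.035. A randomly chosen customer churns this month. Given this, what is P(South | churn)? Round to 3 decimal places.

0.587

Compute prior × likelihood for every hypothesis:
  Coastal: 0.07 × 0.153 = 0.01071
  South: 0.5475 × 0.125 = 0.0684375
  East: 0.24 × 0.135 = 0.0324
  West: 0.1425 × 0.035 = 0.0049875
Normalizing constant = 0.116535.
P(South | evidence) = 0.0684375 / 0.116535 ≈ 0.587.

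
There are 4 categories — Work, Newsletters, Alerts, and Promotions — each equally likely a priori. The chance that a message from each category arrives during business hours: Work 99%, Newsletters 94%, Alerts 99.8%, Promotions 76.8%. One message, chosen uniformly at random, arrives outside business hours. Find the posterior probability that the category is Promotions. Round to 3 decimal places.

0.763

Taking complements, P(off-hours | each) = Work 0.01, Newsletters 0.06, Alerts 0.002, Promotions 0.232.
With a uniform prior (1/4 each), posterior ∝ likelihood:
  Work: 0.01
  Newsletters: 0.06
  Alerts: 0.002
  Promotions: 0.232
Normalizing constant = 0.304.
P(Promotions | evidence) = 0.232 / 0.304 ≈ 0.763.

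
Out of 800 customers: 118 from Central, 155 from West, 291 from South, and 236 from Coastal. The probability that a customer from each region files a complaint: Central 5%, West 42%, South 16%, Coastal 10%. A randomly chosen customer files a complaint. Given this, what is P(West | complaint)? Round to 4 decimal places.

Prior × likelihood for each hypothesis:
  Central: 0.1475 × 0.05 = 0.007375
  West: 0.19375 × 0.42 = 0.081375
  South: 0.36375 × 0.16 = 0.0582
  Coastal: 0.295 × 0.1 = 0.0295
Normalizing constant = 0.17645.
P(West | evidence) = 0.081375 / 0.17645 ≈ 0.4612.

0.4612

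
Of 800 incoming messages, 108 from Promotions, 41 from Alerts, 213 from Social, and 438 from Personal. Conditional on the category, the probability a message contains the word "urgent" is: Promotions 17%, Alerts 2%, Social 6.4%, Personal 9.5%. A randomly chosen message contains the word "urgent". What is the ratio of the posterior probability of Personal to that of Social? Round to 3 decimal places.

3.052

Unnormalized posteriors (prior × likelihood):
  Promotions: 0.135 × 0.17 = 0.02295
  Alerts: 0.05125 × 0.02 = 0.001025
  Social: 0.26625 × 0.064 = 0.01704
  Personal: 0.5475 × 0.095 = 0.0520125
Total = 0.0930275.
The ratio is 0.0520125 / 0.01704 (the normalizer cancels) = 3.052.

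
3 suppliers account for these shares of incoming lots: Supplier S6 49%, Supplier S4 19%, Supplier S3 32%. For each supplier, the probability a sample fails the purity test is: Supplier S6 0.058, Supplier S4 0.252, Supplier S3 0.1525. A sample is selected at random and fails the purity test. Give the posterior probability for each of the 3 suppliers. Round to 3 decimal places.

Supplier S6 0.227, Supplier S4 0.383, Supplier S3 0.390

Compute prior × likelihood for every hypothesis:
  Supplier S6: 0.49 × 0.058 = 0.02842
  Supplier S4: 0.19 × 0.252 = 0.04788
  Supplier S3: 0.32 × 0.1525 = 0.0488
Sum = 0.1251.
P(Supplier S6 | off-spec) = 0.02842/0.1251 ≈ 0.227
P(Supplier S4 | off-spec) = 0.04788/0.1251 ≈ 0.383
P(Supplier S3 | off-spec) = 0.0488/0.1251 ≈ 0.390
(Check: 0.227+0.383+0.390 = 1.000.)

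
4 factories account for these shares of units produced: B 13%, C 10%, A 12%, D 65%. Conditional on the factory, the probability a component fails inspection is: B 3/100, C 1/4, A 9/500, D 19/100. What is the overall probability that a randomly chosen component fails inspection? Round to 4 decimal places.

0.1546

Unnormalized posteriors (prior × likelihood):
  B: 0.13 × 0.03 = 0.0039
  C: 0.1 × 0.25 = 0.025
  A: 0.12 × 0.018 = 0.00216
  D: 0.65 × 0.19 = 0.1235
P(nonconforming) = 0.0039 + 0.025 + 0.00216 + 0.1235 = 0.15456 → 0.1546.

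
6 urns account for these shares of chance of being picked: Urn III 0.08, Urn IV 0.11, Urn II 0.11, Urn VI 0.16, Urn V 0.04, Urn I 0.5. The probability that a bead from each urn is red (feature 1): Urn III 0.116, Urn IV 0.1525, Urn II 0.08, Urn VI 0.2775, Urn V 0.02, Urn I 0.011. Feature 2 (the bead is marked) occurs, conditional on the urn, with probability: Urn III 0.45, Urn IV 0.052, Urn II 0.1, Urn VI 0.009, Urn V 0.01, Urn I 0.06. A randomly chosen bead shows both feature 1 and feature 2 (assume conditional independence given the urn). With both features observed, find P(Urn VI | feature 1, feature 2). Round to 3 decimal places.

By Bayes' rule, posterior ∝ prior × likelihood:
  Urn III: 0.08 × 0.116 × 0.45 = 0.004176
  Urn IV: 0.11 × 0.1525 × 0.052 = 0.0008723
  Urn II: 0.11 × 0.08 × 0.1 = 0.00088
  Urn VI: 0.16 × 0.2775 × 0.009 = 0.0003996
  Urn V: 0.04 × 0.02 × 0.01 = 0.000008
  Urn I: 0.5 × 0.011 × 0.06 = 0.00033
Total = 0.0066659.
P(Urn VI | evidence) = 0.0003996 / 0.0066659 ≈ 0.060.

0.060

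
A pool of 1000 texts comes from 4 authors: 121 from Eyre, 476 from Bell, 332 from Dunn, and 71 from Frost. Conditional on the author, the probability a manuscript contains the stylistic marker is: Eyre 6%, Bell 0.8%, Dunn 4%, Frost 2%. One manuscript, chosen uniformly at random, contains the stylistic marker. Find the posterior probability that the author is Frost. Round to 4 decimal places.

0.0551

Unnormalized posteriors (prior × likelihood):
  Eyre: 0.121 × 0.06 = 0.00726
  Bell: 0.476 × 0.008 = 0.003808
  Dunn: 0.332 × 0.04 = 0.01328
  Frost: 0.071 × 0.02 = 0.00142
Sum = 0.025768.
P(Frost | evidence) = 0.00142 / 0.025768 ≈ 0.0551.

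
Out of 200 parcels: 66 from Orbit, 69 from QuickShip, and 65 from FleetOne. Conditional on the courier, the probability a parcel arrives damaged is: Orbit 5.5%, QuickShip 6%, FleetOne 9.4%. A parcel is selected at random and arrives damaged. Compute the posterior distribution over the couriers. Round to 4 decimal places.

Compute prior × likelihood for every hypothesis:
  Orbit: 0.33 × 0.055 = 0.01815
  QuickShip: 0.345 × 0.06 = 0.0207
  FleetOne: 0.325 × 0.094 = 0.03055
Total = 0.0694.
P(Orbit | damaged) = 0.01815/0.0694 ≈ 0.2615
P(QuickShip | damaged) = 0.0207/0.0694 ≈ 0.2983
P(FleetOne | damaged) = 0.03055/0.0694 ≈ 0.4402
(Check: 0.2615+0.2983+0.4402 = 1.0000.)

Orbit 0.2615, QuickShip 0.2983, FleetOne 0.4402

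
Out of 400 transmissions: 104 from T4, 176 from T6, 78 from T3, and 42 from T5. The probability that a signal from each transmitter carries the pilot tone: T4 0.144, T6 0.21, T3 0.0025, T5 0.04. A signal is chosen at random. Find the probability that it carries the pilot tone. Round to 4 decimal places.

Prior × likelihood for each hypothesis:
  T4: 0.26 × 0.144 = 0.03744
  T6: 0.44 × 0.21 = 0.0924
  T3: 0.195 × 0.0025 = 0.0004875
  T5: 0.105 × 0.04 = 0.0042
P(pilot) = 0.03744 + 0.0924 + 0.0004875 + 0.0042 = 0.1345275 → 0.1345.

0.1345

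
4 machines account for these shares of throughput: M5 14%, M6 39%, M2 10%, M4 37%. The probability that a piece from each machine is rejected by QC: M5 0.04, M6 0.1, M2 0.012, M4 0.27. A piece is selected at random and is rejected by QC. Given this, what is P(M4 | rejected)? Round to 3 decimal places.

0.686

Prior × likelihood for each hypothesis:
  M5: 0.14 × 0.04 = 0.0056
  M6: 0.39 × 0.1 = 0.039
  M2: 0.1 × 0.012 = 0.0012
  M4: 0.37 × 0.27 = 0.0999
Normalizing constant = 0.1457.
P(M4 | evidence) = 0.0999 / 0.1457 ≈ 0.686.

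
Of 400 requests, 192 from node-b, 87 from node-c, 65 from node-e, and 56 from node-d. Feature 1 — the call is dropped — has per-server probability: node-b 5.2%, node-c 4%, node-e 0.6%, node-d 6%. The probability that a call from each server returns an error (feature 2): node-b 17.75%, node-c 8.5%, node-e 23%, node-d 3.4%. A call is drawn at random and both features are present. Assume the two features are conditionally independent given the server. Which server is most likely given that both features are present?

node-b

By Bayes' rule, posterior ∝ prior × likelihood:
  node-b: 0.48 × 0.052 × 0.1775 = 0.0044304
  node-c: 0.2175 × 0.04 × 0.085 = 0.0007395
  node-e: 0.1625 × 0.006 × 0.23 = 0.00022425
  node-d: 0.14 × 0.06 × 0.034 = 0.0002856
Normalizing constant = 0.00567975.
Largest term belongs to node-b, so node-b is most probable.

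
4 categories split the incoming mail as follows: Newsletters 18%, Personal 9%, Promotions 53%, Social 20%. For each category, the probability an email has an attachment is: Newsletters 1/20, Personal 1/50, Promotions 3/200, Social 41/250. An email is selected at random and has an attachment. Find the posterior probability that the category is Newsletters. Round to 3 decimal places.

0.175

By Bayes' rule, posterior ∝ prior × likelihood:
  Newsletters: 0.18 × 0.05 = 0.009
  Personal: 0.09 × 0.02 = 0.0018
  Promotions: 0.53 × 0.015 = 0.00795
  Social: 0.2 × 0.164 = 0.0328
Total = 0.05155.
P(Newsletters | evidence) = 0.009 / 0.05155 ≈ 0.175.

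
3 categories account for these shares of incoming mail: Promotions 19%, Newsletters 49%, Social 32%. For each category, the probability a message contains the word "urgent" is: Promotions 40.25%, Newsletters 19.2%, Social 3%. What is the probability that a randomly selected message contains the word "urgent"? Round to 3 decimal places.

By Bayes' rule, posterior ∝ prior × likelihood:
  Promotions: 0.19 × 0.4025 = 0.076475
  Newsletters: 0.49 × 0.192 = 0.09408
  Social: 0.32 × 0.03 = 0.0096
P(urgent-flag) = 0.076475 + 0.09408 + 0.0096 = 0.180155 → 0.180.

0.180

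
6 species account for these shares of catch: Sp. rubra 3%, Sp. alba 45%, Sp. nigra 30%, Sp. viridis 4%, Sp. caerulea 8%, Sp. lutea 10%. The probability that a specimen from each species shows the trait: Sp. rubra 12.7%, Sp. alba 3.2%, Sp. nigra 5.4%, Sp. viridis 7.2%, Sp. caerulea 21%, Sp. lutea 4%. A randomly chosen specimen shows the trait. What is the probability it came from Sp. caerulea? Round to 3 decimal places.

0.289

Unnormalized posteriors (prior × likelihood):
  Sp. rubra: 0.03 × 0.127 = 0.00381
  Sp. alba: 0.45 × 0.032 = 0.0144
  Sp. nigra: 0.3 × 0.054 = 0.0162
  Sp. viridis: 0.04 × 0.072 = 0.00288
  Sp. caerulea: 0.08 × 0.21 = 0.0168
  Sp. lutea: 0.1 × 0.04 = 0.004
Sum = 0.05809.
P(Sp. caerulea | evidence) = 0.0168 / 0.05809 ≈ 0.289.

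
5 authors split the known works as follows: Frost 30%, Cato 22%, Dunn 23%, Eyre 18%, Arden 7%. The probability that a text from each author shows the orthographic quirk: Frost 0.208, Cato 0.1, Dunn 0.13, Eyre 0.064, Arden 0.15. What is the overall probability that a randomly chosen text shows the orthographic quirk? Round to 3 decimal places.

0.136

Compute prior × likelihood for every hypothesis:
  Frost: 0.3 × 0.208 = 0.0624
  Cato: 0.22 × 0.1 = 0.022
  Dunn: 0.23 × 0.13 = 0.0299
  Eyre: 0.18 × 0.064 = 0.01152
  Arden: 0.07 × 0.15 = 0.0105
P(quirk) = 0.0624 + 0.022 + 0.0299 + 0.01152 + 0.0105 = 0.13632 → 0.136.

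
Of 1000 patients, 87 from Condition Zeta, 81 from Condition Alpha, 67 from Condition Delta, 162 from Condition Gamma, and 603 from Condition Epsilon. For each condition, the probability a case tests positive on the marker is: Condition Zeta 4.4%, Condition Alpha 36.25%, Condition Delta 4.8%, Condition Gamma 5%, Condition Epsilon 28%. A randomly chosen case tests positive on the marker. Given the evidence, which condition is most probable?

Prior × likelihood for each hypothesis:
  Condition Zeta: 0.087 × 0.044 = 0.003828
  Condition Alpha: 0.081 × 0.3625 = 0.0293625
  Condition Delta: 0.067 × 0.048 = 0.003216
  Condition Gamma: 0.162 × 0.05 = 0.0081
  Condition Epsilon: 0.603 × 0.28 = 0.16884
Normalizing constant = 0.2133465.
Largest term belongs to Condition Epsilon, so Condition Epsilon is most probable.

Condition Epsilon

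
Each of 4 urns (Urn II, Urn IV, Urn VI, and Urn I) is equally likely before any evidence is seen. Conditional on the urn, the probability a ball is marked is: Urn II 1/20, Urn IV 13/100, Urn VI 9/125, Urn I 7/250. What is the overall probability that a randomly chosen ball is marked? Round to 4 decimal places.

0.0700

With a uniform prior (1/4 each), posterior ∝ likelihood:
  Urn II: 0.05
  Urn IV: 0.13
  Urn VI: 0.072
  Urn I: 0.028
P(marked) = (1/4) × (0.05 + 0.13 + 0.072 + 0.028) = 0.28/4 ≈ 0.0700.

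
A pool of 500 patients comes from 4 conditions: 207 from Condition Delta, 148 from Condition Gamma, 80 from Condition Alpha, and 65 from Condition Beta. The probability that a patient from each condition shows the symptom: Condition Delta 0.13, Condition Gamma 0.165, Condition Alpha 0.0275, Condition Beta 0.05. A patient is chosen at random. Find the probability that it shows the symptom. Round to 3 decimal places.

By Bayes' rule, posterior ∝ prior × likelihood:
  Condition Delta: 0.414 × 0.13 = 0.05382
  Condition Gamma: 0.296 × 0.165 = 0.04884
  Condition Alpha: 0.16 × 0.0275 = 0.0044
  Condition Beta: 0.13 × 0.05 = 0.0065
P(symptomatic) = 0.05382 + 0.04884 + 0.0044 + 0.0065 = 0.11356 → 0.114.

0.114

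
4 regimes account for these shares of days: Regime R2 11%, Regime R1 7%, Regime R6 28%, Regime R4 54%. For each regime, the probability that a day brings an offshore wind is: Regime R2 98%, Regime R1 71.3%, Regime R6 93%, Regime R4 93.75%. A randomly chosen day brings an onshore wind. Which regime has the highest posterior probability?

Regime R4

Taking complements, P(onshore | each) = Regime R2 0.02, Regime R1 0.287, Regime R6 0.07, Regime R4 0.0625.
Compute prior × likelihood for every hypothesis:
  Regime R2: 0.11 × 0.02 = 0.0022
  Regime R1: 0.07 × 0.287 = 0.02009
  Regime R6: 0.28 × 0.07 = 0.0196
  Regime R4: 0.54 × 0.0625 = 0.03375
Sum = 0.07564.
Largest term belongs to Regime R4, so Regime R4 is most probable.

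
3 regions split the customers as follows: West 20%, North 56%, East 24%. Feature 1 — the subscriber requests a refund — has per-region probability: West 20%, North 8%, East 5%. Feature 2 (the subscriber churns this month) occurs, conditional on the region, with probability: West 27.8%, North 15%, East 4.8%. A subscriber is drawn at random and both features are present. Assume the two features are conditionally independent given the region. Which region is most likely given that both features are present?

Compute prior × likelihood for every hypothesis:
  West: 0.2 × 0.2 × 0.278 = 0.01112
  North: 0.56 × 0.08 × 0.15 = 0.00672
  East: 0.24 × 0.05 × 0.048 = 0.000576
Normalizing constant = 0.018416.
Largest term belongs to West, so West is most probable.

West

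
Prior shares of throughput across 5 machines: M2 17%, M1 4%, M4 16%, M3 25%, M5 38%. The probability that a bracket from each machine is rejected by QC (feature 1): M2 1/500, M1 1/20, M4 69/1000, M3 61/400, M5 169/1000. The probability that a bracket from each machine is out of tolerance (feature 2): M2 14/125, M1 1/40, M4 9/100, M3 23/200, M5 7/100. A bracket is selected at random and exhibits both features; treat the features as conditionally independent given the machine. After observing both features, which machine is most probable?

M5

Prior × likelihood for each hypothesis:
  M2: 0.17 × 0.002 × 0.112 = 0.00003808
  M1: 0.04 × 0.05 × 0.025 = 0.00005
  M4: 0.16 × 0.069 × 0.09 = 0.0009936
  M3: 0.25 × 0.1525 × 0.115 = 0.004384375
  M5: 0.38 × 0.169 × 0.07 = 0.0044954
Sum = 0.009961455.
Largest term belongs to M5, so M5 is most probable.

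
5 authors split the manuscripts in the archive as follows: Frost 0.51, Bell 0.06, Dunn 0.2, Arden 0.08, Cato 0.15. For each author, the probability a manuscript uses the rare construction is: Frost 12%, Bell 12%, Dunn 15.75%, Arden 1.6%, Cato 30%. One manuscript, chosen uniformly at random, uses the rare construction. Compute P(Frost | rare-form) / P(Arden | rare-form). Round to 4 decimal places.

47.8125

By Bayes' rule, posterior ∝ prior × likelihood:
  Frost: 0.51 × 0.12 = 0.0612
  Bell: 0.06 × 0.12 = 0.0072
  Dunn: 0.2 × 0.1575 = 0.0315
  Arden: 0.08 × 0.016 = 0.00128
  Cato: 0.15 × 0.3 = 0.045
Normalizing constant = 0.14618.
The ratio is 0.0612 / 0.00128 (the normalizer cancels) = 47.8125.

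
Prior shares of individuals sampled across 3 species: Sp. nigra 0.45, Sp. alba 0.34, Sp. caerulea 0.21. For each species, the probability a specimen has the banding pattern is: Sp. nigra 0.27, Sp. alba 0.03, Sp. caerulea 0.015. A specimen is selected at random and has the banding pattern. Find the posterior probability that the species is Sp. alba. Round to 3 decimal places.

Prior × likelihood for each hypothesis:
  Sp. nigra: 0.45 × 0.27 = 0.1215
  Sp. alba: 0.34 × 0.03 = 0.0102
  Sp. caerulea: 0.21 × 0.015 = 0.00315
Sum = 0.13485.
P(Sp. alba | evidence) = 0.0102 / 0.13485 ≈ 0.076.

0.076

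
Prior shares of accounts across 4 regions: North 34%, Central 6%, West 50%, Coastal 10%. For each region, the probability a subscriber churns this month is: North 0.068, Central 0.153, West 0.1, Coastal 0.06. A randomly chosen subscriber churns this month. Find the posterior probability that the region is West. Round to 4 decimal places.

Prior × likelihood for each hypothesis:
  North: 0.34 × 0.068 = 0.02312
  Central: 0.06 × 0.153 = 0.00918
  West: 0.5 × 0.1 = 0.05
  Coastal: 0.1 × 0.06 = 0.006
Sum = 0.0883.
P(West | evidence) = 0.05 / 0.0883 ≈ 0.5663.

0.5663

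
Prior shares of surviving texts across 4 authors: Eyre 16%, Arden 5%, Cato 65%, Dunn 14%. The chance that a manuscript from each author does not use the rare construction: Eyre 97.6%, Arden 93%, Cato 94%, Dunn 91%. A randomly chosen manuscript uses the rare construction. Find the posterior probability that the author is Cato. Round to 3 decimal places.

Taking complements, P(rare-form | each) = Eyre 0.024, Arden 0.07, Cato 0.06, Dunn 0.09.
Unnormalized posteriors (prior × likelihood):
  Eyre: 0.16 × 0.024 = 0.00384
  Arden: 0.05 × 0.07 = 0.0035
  Cato: 0.65 × 0.06 = 0.039
  Dunn: 0.14 × 0.09 = 0.0126
Total = 0.05894.
P(Cato | evidence) = 0.039 / 0.05894 ≈ 0.662.

0.662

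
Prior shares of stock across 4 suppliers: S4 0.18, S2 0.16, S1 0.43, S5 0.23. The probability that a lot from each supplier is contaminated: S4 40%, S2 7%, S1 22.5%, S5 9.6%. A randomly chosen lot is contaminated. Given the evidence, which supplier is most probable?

By Bayes' rule, posterior ∝ prior × likelihood:
  S4: 0.18 × 0.4 = 0.072
  S2: 0.16 × 0.07 = 0.0112
  S1: 0.43 × 0.225 = 0.09675
  S5: 0.23 × 0.096 = 0.02208
Sum = 0.20203.
Largest term belongs to S1, so S1 is most probable.

S1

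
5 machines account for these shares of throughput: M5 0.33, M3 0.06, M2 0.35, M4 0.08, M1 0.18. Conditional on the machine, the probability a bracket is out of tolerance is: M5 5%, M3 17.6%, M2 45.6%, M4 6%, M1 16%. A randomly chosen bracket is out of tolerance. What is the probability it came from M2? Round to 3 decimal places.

0.725

Unnormalized posteriors (prior × likelihood):
  M5: 0.33 × 0.05 = 0.0165
  M3: 0.06 × 0.176 = 0.01056
  M2: 0.35 × 0.456 = 0.1596
  M4: 0.08 × 0.06 = 0.0048
  M1: 0.18 × 0.16 = 0.0288
Normalizing constant = 0.22026.
P(M2 | evidence) = 0.1596 / 0.22026 ≈ 0.725.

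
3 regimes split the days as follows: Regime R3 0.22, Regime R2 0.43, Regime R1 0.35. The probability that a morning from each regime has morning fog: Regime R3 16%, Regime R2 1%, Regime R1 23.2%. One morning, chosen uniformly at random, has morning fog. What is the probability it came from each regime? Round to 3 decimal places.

Regime R3 0.292, Regime R2 0.036, Regime R1 0.673

By Bayes' rule, posterior ∝ prior × likelihood:
  Regime R3: 0.22 × 0.16 = 0.0352
  Regime R2: 0.43 × 0.01 = 0.0043
  Regime R1: 0.35 × 0.232 = 0.0812
Total = 0.1207.
P(Regime R3 | fog) = 0.0352/0.1207 ≈ 0.292
P(Regime R2 | fog) = 0.0043/0.1207 ≈ 0.036
P(Regime R1 | fog) = 0.0812/0.1207 ≈ 0.673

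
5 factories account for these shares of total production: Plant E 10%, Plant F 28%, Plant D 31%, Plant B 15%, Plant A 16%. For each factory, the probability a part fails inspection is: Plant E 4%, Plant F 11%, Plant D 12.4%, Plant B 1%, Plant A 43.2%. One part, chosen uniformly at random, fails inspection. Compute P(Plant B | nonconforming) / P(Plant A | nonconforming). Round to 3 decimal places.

0.022

Unnormalized posteriors (prior × likelihood):
  Plant E: 0.1 × 0.04 = 0.004
  Plant F: 0.28 × 0.11 = 0.0308
  Plant D: 0.31 × 0.124 = 0.03844
  Plant B: 0.15 × 0.01 = 0.0015
  Plant A: 0.16 × 0.432 = 0.06912
Total = 0.14386.
The ratio is 0.0015 / 0.06912 (the normalizer cancels) = 0.022.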